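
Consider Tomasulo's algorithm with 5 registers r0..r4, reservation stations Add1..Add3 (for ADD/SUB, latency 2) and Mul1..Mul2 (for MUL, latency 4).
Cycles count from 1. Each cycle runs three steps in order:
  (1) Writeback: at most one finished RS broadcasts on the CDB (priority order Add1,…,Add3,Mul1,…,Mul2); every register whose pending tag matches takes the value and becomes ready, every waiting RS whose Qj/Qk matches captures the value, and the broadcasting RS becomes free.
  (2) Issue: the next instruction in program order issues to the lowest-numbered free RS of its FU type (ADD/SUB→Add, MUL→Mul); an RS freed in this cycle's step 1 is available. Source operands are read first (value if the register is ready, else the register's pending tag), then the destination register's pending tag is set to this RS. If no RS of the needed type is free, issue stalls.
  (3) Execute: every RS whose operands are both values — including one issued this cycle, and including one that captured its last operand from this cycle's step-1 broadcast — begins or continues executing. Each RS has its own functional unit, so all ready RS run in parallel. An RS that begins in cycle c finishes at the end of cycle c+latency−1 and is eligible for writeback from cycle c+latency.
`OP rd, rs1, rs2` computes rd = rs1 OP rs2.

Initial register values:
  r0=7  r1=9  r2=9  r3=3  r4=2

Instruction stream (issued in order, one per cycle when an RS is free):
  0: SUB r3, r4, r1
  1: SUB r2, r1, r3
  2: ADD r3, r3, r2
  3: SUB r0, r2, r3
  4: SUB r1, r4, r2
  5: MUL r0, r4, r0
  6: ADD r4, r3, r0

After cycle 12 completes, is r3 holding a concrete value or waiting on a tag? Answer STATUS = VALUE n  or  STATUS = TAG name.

STATUS = VALUE 9

  c1: issue SUB r3<-Add1  regs: r0:7,r1:9,r2:9,r3:Add1,r4:2
  c2: issue SUB r2<-Add2  regs: r0:7,r1:9,r2:Add2,r3:Add1,r4:2
  c3: CDB Add1=-7; issue ADD r3<-Add1  regs: r0:7,r1:9,r2:Add2,r3:Add1,r4:2
  c4: issue SUB r0<-Add3  regs: r0:Add3,r1:9,r2:Add2,r3:Add1,r4:2
  c5: CDB Add2=16; issue SUB r1<-Add2  regs: r0:Add3,r1:Add2,r2:16,r3:Add1,r4:2
  c6: issue MUL r0<-Mul1  regs: r0:Mul1,r1:Add2,r2:16,r3:Add1,r4:2
  c7: CDB Add1=9; issue ADD r4<-Add1  regs: r0:Mul1,r1:Add2,r2:16,r3:9,r4:Add1
  c8: CDB Add2=-14  regs: r0:Mul1,r1:-14,r2:16,r3:9,r4:Add1
  c9: CDB Add3=7  regs: r0:Mul1,r1:-14,r2:16,r3:9,r4:Add1
  c10: -  regs: r0:Mul1,r1:-14,r2:16,r3:9,r4:Add1
  c11: -  regs: r0:Mul1,r1:-14,r2:16,r3:9,r4:Add1
  c12: -  regs: r0:Mul1,r1:-14,r2:16,r3:9,r4:Add1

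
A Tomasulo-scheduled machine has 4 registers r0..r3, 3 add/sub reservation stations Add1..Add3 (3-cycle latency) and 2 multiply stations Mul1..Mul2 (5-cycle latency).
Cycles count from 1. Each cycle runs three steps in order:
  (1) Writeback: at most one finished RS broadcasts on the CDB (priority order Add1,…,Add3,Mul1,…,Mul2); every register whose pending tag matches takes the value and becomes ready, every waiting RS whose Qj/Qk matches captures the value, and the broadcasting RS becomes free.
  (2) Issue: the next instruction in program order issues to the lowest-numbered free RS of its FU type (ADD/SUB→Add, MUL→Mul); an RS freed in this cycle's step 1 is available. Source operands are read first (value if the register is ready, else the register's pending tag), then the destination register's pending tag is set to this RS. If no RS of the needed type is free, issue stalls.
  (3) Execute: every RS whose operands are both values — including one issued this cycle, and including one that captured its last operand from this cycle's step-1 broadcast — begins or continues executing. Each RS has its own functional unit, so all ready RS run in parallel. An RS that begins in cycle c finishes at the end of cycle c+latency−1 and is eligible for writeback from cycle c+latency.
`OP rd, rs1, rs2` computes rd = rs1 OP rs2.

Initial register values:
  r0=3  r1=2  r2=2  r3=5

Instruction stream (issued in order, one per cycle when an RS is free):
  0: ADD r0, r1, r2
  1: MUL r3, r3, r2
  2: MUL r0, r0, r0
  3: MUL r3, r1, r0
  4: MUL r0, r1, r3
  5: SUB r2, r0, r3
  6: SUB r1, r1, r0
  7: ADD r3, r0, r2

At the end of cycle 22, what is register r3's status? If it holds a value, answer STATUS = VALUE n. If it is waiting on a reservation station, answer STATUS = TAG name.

c1: issue ADD r0<-Add1 | r0:Add1,r1:2,r2:2,r3:5
c2: issue MUL r3<-Mul1 | r0:Add1,r1:2,r2:2,r3:Mul1
c3: issue MUL r0<-Mul2 | r0:Mul2,r1:2,r2:2,r3:Mul1
c4: CDB Add1=4; stall | r0:Mul2,r1:2,r2:2,r3:Mul1
c5: stall | r0:Mul2,r1:2,r2:2,r3:Mul1
c6: stall | r0:Mul2,r1:2,r2:2,r3:Mul1
c7: CDB Mul1=10; issue MUL r3<-Mul1 | r0:Mul2,r1:2,r2:2,r3:Mul1
c8: stall | r0:Mul2,r1:2,r2:2,r3:Mul1
c9: CDB Mul2=16; issue MUL r0<-Mul2 | r0:Mul2,r1:2,r2:2,r3:Mul1
c10: issue SUB r2<-Add1 | r0:Mul2,r1:2,r2:Add1,r3:Mul1
c11: issue SUB r1<-Add2 | r0:Mul2,r1:Add2,r2:Add1,r3:Mul1
c12: issue ADD r3<-Add3 | r0:Mul2,r1:Add2,r2:Add1,r3:Add3
c13: - | r0:Mul2,r1:Add2,r2:Add1,r3:Add3
c14: CDB Mul1=32 | r0:Mul2,r1:Add2,r2:Add1,r3:Add3
c15: - | r0:Mul2,r1:Add2,r2:Add1,r3:Add3
c16: - | r0:Mul2,r1:Add2,r2:Add1,r3:Add3
c17: - | r0:Mul2,r1:Add2,r2:Add1,r3:Add3
c18: - | r0:Mul2,r1:Add2,r2:Add1,r3:Add3
c19: CDB Mul2=64 | r0:64,r1:Add2,r2:Add1,r3:Add3
c20: - | r0:64,r1:Add2,r2:Add1,r3:Add3
c21: - | r0:64,r1:Add2,r2:Add1,r3:Add3
c22: CDB Add1=32 | r0:64,r1:Add2,r2:32,r3:Add3

STATUS = TAG Add3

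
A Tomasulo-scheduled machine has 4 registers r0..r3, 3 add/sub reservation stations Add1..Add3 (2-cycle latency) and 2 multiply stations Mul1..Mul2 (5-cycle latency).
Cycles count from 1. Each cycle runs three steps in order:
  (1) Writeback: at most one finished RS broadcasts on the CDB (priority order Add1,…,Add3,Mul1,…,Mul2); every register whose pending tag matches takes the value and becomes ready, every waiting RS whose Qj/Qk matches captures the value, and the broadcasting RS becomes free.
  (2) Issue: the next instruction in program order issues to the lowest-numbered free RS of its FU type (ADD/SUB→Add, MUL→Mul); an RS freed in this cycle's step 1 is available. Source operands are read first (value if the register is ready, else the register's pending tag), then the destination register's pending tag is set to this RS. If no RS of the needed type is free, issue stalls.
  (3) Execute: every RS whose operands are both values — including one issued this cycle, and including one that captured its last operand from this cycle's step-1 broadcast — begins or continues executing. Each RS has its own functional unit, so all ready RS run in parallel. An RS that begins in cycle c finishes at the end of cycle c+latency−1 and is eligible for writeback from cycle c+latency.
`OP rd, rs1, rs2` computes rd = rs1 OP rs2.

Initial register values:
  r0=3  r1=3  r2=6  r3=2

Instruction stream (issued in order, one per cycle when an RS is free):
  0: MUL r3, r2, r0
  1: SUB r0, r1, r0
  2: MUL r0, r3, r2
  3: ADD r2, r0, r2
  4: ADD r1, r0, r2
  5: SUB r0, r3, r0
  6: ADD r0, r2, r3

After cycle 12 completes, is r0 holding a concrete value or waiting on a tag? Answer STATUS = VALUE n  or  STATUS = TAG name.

STATUS = TAG Add3

  c1: issue MUL r3<-Mul1  regs: r0:3,r1:3,r2:6,r3:Mul1
  c2: issue SUB r0<-Add1  regs: r0:Add1,r1:3,r2:6,r3:Mul1
  c3: issue MUL r0<-Mul2  regs: r0:Mul2,r1:3,r2:6,r3:Mul1
  c4: CDB Add1=0; issue ADD r2<-Add1  regs: r0:Mul2,r1:3,r2:Add1,r3:Mul1
  c5: issue ADD r1<-Add2  regs: r0:Mul2,r1:Add2,r2:Add1,r3:Mul1
  c6: CDB Mul1=18; issue SUB r0<-Add3  regs: r0:Add3,r1:Add2,r2:Add1,r3:18
  c7: stall  regs: r0:Add3,r1:Add2,r2:Add1,r3:18
  c8: stall  regs: r0:Add3,r1:Add2,r2:Add1,r3:18
  c9: stall  regs: r0:Add3,r1:Add2,r2:Add1,r3:18
  c10: stall  regs: r0:Add3,r1:Add2,r2:Add1,r3:18
  c11: CDB Mul2=108; stall  regs: r0:Add3,r1:Add2,r2:Add1,r3:18
  c12: stall  regs: r0:Add3,r1:Add2,r2:Add1,r3:18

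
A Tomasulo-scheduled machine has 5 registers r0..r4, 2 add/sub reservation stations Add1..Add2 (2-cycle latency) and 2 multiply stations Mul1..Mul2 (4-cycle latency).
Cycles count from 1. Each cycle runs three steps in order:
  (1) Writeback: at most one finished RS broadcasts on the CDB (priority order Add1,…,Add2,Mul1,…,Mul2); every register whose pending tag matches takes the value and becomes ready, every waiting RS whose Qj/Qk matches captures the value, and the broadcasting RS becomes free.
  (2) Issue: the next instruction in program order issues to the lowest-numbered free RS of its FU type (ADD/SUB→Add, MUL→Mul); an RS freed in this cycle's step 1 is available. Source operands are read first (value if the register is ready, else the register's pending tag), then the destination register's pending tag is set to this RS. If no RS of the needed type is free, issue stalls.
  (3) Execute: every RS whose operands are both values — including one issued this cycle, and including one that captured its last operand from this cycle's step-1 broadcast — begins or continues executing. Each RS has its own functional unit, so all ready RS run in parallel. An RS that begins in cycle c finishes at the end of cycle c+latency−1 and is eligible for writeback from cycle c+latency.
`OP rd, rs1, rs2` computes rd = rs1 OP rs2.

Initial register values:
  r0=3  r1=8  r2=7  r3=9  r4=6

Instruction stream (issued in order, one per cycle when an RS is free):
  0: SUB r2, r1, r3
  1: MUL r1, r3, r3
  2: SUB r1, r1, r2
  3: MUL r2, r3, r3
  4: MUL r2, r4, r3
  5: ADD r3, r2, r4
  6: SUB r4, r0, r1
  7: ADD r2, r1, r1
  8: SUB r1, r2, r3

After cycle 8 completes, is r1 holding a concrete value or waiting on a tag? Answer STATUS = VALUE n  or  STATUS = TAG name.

STATUS = VALUE 82

cycle 1: issue SUB r2<-Add1 // r0:3,r1:8,r2:Add1,r3:9,r4:6
cycle 2: issue MUL r1<-Mul1 // r0:3,r1:Mul1,r2:Add1,r3:9,r4:6
cycle 3: CDB Add1=-1; issue SUB r1<-Add1 // r0:3,r1:Add1,r2:-1,r3:9,r4:6
cycle 4: issue MUL r2<-Mul2 // r0:3,r1:Add1,r2:Mul2,r3:9,r4:6
cycle 5: stall // r0:3,r1:Add1,r2:Mul2,r3:9,r4:6
cycle 6: CDB Mul1=81; issue MUL r2<-Mul1 // r0:3,r1:Add1,r2:Mul1,r3:9,r4:6
cycle 7: issue ADD r3<-Add2 // r0:3,r1:Add1,r2:Mul1,r3:Add2,r4:6
cycle 8: CDB Add1=82; issue SUB r4<-Add1 // r0:3,r1:82,r2:Mul1,r3:Add2,r4:Add1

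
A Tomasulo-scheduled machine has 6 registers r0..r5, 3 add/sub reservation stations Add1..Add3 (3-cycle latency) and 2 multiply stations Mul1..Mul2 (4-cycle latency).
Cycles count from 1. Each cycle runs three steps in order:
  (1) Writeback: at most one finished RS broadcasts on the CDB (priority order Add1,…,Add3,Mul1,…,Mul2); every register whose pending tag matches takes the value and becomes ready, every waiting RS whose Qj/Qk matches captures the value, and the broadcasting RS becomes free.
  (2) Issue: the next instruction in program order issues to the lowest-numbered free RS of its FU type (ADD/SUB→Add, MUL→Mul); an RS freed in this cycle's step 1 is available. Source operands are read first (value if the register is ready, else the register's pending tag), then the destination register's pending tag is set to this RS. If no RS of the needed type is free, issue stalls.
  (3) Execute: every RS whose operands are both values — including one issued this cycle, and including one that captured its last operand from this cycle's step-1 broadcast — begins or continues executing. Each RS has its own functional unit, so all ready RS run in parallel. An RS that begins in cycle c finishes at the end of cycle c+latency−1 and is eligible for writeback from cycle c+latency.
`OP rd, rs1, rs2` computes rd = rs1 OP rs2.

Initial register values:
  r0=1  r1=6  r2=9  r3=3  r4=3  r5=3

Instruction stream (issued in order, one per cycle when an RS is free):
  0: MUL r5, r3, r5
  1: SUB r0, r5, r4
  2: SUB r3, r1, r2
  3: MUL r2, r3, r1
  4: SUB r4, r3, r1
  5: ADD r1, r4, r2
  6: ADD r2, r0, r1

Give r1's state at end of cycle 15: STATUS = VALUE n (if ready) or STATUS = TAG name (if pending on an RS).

  c1: issue MUL r5<-Mul1  regs: r0:1,r1:6,r2:9,r3:3,r4:3,r5:Mul1
  c2: issue SUB r0<-Add1  regs: r0:Add1,r1:6,r2:9,r3:3,r4:3,r5:Mul1
  c3: issue SUB r3<-Add2  regs: r0:Add1,r1:6,r2:9,r3:Add2,r4:3,r5:Mul1
  c4: issue MUL r2<-Mul2  regs: r0:Add1,r1:6,r2:Mul2,r3:Add2,r4:3,r5:Mul1
  c5: CDB Mul1=9; issue SUB r4<-Add3  regs: r0:Add1,r1:6,r2:Mul2,r3:Add2,r4:Add3,r5:9
  c6: CDB Add2=-3; issue ADD r1<-Add2  regs: r0:Add1,r1:Add2,r2:Mul2,r3:-3,r4:Add3,r5:9
  c7: stall  regs: r0:Add1,r1:Add2,r2:Mul2,r3:-3,r4:Add3,r5:9
  c8: CDB Add1=6; issue ADD r2<-Add1  regs: r0:6,r1:Add2,r2:Add1,r3:-3,r4:Add3,r5:9
  c9: CDB Add3=-9  regs: r0:6,r1:Add2,r2:Add1,r3:-3,r4:-9,r5:9
  c10: CDB Mul2=-18  regs: r0:6,r1:Add2,r2:Add1,r3:-3,r4:-9,r5:9
  c11: -  regs: r0:6,r1:Add2,r2:Add1,r3:-3,r4:-9,r5:9
  c12: -  regs: r0:6,r1:Add2,r2:Add1,r3:-3,r4:-9,r5:9
  c13: CDB Add2=-27  regs: r0:6,r1:-27,r2:Add1,r3:-3,r4:-9,r5:9
  c14: -  regs: r0:6,r1:-27,r2:Add1,r3:-3,r4:-9,r5:9
  c15: -  regs: r0:6,r1:-27,r2:Add1,r3:-3,r4:-9,r5:9

STATUS = VALUE -27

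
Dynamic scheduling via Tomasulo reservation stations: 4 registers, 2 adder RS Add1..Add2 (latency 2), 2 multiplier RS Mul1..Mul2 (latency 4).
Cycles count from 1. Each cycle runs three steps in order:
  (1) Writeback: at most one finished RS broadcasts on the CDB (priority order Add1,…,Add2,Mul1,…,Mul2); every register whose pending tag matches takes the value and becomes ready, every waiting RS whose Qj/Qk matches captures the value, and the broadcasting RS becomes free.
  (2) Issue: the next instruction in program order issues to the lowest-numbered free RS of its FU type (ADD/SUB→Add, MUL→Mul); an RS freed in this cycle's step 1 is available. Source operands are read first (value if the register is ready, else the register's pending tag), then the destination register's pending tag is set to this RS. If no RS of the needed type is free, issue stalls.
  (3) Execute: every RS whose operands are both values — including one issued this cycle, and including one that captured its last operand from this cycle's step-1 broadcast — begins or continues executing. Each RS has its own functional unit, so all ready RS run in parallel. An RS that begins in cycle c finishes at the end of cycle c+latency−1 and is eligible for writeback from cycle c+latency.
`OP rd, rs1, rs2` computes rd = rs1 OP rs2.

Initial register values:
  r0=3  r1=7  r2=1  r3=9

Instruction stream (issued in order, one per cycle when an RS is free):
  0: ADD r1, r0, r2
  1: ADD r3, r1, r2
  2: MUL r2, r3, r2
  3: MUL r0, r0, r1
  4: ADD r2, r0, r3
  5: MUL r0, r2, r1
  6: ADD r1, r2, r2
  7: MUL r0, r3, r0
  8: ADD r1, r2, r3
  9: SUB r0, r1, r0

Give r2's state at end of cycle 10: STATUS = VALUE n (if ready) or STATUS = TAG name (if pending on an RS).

  c1: issue ADD r1<-Add1  regs: r0:3,r1:Add1,r2:1,r3:9
  c2: issue ADD r3<-Add2  regs: r0:3,r1:Add1,r2:1,r3:Add2
  c3: CDB Add1=4; issue MUL r2<-Mul1  regs: r0:3,r1:4,r2:Mul1,r3:Add2
  c4: issue MUL r0<-Mul2  regs: r0:Mul2,r1:4,r2:Mul1,r3:Add2
  c5: CDB Add2=5; issue ADD r2<-Add1  regs: r0:Mul2,r1:4,r2:Add1,r3:5
  c6: stall  regs: r0:Mul2,r1:4,r2:Add1,r3:5
  c7: stall  regs: r0:Mul2,r1:4,r2:Add1,r3:5
  c8: CDB Mul2=12; issue MUL r0<-Mul2  regs: r0:Mul2,r1:4,r2:Add1,r3:5
  c9: CDB Mul1=5; issue ADD r1<-Add2  regs: r0:Mul2,r1:Add2,r2:Add1,r3:5
  c10: CDB Add1=17; issue MUL r0<-Mul1  regs: r0:Mul1,r1:Add2,r2:17,r3:5

STATUS = VALUE 17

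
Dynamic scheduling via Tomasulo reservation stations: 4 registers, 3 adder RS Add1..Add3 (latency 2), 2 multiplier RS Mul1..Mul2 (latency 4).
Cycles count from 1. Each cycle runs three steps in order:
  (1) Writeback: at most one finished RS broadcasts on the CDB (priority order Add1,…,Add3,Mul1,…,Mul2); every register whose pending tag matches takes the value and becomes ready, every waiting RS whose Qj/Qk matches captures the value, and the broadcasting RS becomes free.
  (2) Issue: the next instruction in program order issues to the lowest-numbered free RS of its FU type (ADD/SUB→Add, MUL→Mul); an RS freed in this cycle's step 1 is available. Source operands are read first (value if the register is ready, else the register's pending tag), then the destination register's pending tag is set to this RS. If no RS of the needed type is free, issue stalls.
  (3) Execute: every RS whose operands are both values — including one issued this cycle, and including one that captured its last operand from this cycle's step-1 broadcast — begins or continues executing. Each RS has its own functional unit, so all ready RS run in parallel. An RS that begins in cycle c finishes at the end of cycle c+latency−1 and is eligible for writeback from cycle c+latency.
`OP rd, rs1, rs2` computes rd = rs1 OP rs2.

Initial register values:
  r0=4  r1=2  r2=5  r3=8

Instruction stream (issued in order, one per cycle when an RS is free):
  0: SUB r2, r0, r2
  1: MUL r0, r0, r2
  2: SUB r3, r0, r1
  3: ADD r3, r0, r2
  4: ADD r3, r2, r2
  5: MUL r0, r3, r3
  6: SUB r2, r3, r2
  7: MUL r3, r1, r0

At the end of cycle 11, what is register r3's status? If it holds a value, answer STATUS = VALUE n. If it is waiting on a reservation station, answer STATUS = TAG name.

STATUS = TAG Mul1

c1: issue SUB r2<-Add1 | r0:4,r1:2,r2:Add1,r3:8
c2: issue MUL r0<-Mul1 | r0:Mul1,r1:2,r2:Add1,r3:8
c3: CDB Add1=-1; issue SUB r3<-Add1 | r0:Mul1,r1:2,r2:-1,r3:Add1
c4: issue ADD r3<-Add2 | r0:Mul1,r1:2,r2:-1,r3:Add2
c5: issue ADD r3<-Add3 | r0:Mul1,r1:2,r2:-1,r3:Add3
c6: issue MUL r0<-Mul2 | r0:Mul2,r1:2,r2:-1,r3:Add3
c7: CDB Add3=-2; issue SUB r2<-Add3 | r0:Mul2,r1:2,r2:Add3,r3:-2
c8: CDB Mul1=-4; issue MUL r3<-Mul1 | r0:Mul2,r1:2,r2:Add3,r3:Mul1
c9: CDB Add3=-1 | r0:Mul2,r1:2,r2:-1,r3:Mul1
c10: CDB Add1=-6 | r0:Mul2,r1:2,r2:-1,r3:Mul1
c11: CDB Add2=-5 | r0:Mul2,r1:2,r2:-1,r3:Mul1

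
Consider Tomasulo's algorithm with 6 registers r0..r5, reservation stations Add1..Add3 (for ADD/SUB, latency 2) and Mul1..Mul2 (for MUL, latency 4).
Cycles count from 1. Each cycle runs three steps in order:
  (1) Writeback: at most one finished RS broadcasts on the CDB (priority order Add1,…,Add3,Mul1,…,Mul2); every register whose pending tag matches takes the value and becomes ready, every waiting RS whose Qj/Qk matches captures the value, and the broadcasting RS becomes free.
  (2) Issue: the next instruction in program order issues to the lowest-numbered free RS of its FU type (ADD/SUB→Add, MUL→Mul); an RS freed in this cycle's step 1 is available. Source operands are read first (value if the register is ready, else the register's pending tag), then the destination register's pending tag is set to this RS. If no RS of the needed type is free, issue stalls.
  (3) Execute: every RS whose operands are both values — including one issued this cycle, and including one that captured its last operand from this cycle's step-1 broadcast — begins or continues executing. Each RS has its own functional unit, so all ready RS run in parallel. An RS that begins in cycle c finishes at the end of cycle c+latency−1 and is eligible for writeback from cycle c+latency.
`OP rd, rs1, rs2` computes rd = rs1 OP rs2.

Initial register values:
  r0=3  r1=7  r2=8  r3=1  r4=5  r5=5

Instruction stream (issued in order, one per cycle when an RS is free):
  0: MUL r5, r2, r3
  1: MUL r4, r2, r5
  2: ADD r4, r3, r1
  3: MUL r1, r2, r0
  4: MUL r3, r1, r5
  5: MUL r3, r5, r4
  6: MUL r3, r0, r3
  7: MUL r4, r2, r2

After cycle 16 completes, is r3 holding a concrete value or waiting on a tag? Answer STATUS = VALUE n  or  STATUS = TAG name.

STATUS = TAG Mul1

c1: issue MUL r5<-Mul1 | r0:3,r1:7,r2:8,r3:1,r4:5,r5:Mul1
c2: issue MUL r4<-Mul2 | r0:3,r1:7,r2:8,r3:1,r4:Mul2,r5:Mul1
c3: issue ADD r4<-Add1 | r0:3,r1:7,r2:8,r3:1,r4:Add1,r5:Mul1
c4: stall | r0:3,r1:7,r2:8,r3:1,r4:Add1,r5:Mul1
c5: CDB Add1=8; stall | r0:3,r1:7,r2:8,r3:1,r4:8,r5:Mul1
c6: CDB Mul1=8; issue MUL r1<-Mul1 | r0:3,r1:Mul1,r2:8,r3:1,r4:8,r5:8
c7: stall | r0:3,r1:Mul1,r2:8,r3:1,r4:8,r5:8
c8: stall | r0:3,r1:Mul1,r2:8,r3:1,r4:8,r5:8
c9: stall | r0:3,r1:Mul1,r2:8,r3:1,r4:8,r5:8
c10: CDB Mul1=24; issue MUL r3<-Mul1 | r0:3,r1:24,r2:8,r3:Mul1,r4:8,r5:8
c11: CDB Mul2=64; issue MUL r3<-Mul2 | r0:3,r1:24,r2:8,r3:Mul2,r4:8,r5:8
c12: stall | r0:3,r1:24,r2:8,r3:Mul2,r4:8,r5:8
c13: stall | r0:3,r1:24,r2:8,r3:Mul2,r4:8,r5:8
c14: CDB Mul1=192; issue MUL r3<-Mul1 | r0:3,r1:24,r2:8,r3:Mul1,r4:8,r5:8
c15: CDB Mul2=64; issue MUL r4<-Mul2 | r0:3,r1:24,r2:8,r3:Mul1,r4:Mul2,r5:8
c16: - | r0:3,r1:24,r2:8,r3:Mul1,r4:Mul2,r5:8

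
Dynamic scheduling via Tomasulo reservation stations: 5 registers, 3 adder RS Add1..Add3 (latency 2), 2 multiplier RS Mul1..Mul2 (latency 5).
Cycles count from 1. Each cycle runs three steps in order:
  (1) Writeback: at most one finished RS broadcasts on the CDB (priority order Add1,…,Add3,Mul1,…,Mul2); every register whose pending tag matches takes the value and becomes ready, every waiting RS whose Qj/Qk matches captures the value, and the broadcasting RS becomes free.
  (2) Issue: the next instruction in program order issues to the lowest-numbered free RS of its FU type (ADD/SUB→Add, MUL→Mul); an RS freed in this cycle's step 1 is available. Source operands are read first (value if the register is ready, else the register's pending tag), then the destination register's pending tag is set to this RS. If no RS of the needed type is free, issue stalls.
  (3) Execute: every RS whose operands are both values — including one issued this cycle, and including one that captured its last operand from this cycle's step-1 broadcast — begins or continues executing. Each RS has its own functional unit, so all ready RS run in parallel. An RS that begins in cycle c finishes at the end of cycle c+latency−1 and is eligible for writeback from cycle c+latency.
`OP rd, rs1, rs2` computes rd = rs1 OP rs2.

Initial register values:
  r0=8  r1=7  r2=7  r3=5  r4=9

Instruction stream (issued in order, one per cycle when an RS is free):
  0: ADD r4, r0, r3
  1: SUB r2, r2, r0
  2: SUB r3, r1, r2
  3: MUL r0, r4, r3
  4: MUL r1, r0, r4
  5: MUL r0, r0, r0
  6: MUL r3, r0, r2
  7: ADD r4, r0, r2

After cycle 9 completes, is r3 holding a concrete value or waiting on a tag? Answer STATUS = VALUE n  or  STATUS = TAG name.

c1: issue ADD r4<-Add1 | r0:8,r1:7,r2:7,r3:5,r4:Add1
c2: issue SUB r2<-Add2 | r0:8,r1:7,r2:Add2,r3:5,r4:Add1
c3: CDB Add1=13; issue SUB r3<-Add1 | r0:8,r1:7,r2:Add2,r3:Add1,r4:13
c4: CDB Add2=-1; issue MUL r0<-Mul1 | r0:Mul1,r1:7,r2:-1,r3:Add1,r4:13
c5: issue MUL r1<-Mul2 | r0:Mul1,r1:Mul2,r2:-1,r3:Add1,r4:13
c6: CDB Add1=8; stall | r0:Mul1,r1:Mul2,r2:-1,r3:8,r4:13
c7: stall | r0:Mul1,r1:Mul2,r2:-1,r3:8,r4:13
c8: stall | r0:Mul1,r1:Mul2,r2:-1,r3:8,r4:13
c9: stall | r0:Mul1,r1:Mul2,r2:-1,r3:8,r4:13

STATUS = VALUE 8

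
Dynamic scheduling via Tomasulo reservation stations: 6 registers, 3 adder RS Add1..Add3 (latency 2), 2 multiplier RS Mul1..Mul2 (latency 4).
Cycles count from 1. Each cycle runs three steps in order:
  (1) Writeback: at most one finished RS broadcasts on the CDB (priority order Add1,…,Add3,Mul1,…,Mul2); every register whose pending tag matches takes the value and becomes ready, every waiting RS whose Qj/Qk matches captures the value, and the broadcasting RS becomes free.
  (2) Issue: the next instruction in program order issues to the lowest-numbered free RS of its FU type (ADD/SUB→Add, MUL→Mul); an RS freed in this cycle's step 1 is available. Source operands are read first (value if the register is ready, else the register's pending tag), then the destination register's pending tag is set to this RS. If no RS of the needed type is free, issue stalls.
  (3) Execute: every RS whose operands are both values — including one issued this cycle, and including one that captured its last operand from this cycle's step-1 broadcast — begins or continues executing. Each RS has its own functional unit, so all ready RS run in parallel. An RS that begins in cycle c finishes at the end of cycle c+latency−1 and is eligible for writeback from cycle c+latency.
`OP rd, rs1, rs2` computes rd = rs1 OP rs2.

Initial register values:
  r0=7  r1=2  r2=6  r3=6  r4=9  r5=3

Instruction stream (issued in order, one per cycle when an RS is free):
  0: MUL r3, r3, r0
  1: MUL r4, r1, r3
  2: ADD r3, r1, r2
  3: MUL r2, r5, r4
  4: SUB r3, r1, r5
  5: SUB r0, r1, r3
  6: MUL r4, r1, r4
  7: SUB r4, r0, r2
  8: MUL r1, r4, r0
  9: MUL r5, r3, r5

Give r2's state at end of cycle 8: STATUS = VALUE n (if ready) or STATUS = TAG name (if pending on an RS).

STATUS = TAG Mul1

c1: issue MUL r3<-Mul1 | r0:7,r1:2,r2:6,r3:Mul1,r4:9,r5:3
c2: issue MUL r4<-Mul2 | r0:7,r1:2,r2:6,r3:Mul1,r4:Mul2,r5:3
c3: issue ADD r3<-Add1 | r0:7,r1:2,r2:6,r3:Add1,r4:Mul2,r5:3
c4: stall | r0:7,r1:2,r2:6,r3:Add1,r4:Mul2,r5:3
c5: CDB Add1=8; stall | r0:7,r1:2,r2:6,r3:8,r4:Mul2,r5:3
c6: CDB Mul1=42; issue MUL r2<-Mul1 | r0:7,r1:2,r2:Mul1,r3:8,r4:Mul2,r5:3
c7: issue SUB r3<-Add1 | r0:7,r1:2,r2:Mul1,r3:Add1,r4:Mul2,r5:3
c8: issue SUB r0<-Add2 | r0:Add2,r1:2,r2:Mul1,r3:Add1,r4:Mul2,r5:3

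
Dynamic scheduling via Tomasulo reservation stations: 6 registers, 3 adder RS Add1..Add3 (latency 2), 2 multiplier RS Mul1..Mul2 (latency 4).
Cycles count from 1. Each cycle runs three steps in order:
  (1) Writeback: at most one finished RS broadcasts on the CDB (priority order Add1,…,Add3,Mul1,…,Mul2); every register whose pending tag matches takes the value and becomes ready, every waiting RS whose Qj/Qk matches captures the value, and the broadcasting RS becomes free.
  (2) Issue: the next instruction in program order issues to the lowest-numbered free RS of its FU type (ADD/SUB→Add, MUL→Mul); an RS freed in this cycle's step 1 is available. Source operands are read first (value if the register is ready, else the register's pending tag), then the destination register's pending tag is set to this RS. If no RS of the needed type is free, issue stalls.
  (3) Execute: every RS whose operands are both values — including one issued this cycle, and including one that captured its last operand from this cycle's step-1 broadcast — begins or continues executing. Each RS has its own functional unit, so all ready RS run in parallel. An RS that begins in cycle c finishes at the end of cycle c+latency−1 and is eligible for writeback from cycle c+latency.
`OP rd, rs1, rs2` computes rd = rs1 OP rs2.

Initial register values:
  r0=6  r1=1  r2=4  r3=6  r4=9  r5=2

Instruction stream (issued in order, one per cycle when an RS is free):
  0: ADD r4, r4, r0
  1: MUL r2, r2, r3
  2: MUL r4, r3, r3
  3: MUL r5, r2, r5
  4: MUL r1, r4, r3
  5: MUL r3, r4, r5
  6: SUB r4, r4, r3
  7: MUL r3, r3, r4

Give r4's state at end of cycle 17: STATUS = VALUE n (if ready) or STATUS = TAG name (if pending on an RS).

STATUS = VALUE -1692

  c1: issue ADD r4<-Add1  regs: r0:6,r1:1,r2:4,r3:6,r4:Add1,r5:2
  c2: issue MUL r2<-Mul1  regs: r0:6,r1:1,r2:Mul1,r3:6,r4:Add1,r5:2
  c3: CDB Add1=15; issue MUL r4<-Mul2  regs: r0:6,r1:1,r2:Mul1,r3:6,r4:Mul2,r5:2
  c4: stall  regs: r0:6,r1:1,r2:Mul1,r3:6,r4:Mul2,r5:2
  c5: stall  regs: r0:6,r1:1,r2:Mul1,r3:6,r4:Mul2,r5:2
  c6: CDB Mul1=24; issue MUL r5<-Mul1  regs: r0:6,r1:1,r2:24,r3:6,r4:Mul2,r5:Mul1
  c7: CDB Mul2=36; issue MUL r1<-Mul2  regs: r0:6,r1:Mul2,r2:24,r3:6,r4:36,r5:Mul1
  c8: stall  regs: r0:6,r1:Mul2,r2:24,r3:6,r4:36,r5:Mul1
  c9: stall  regs: r0:6,r1:Mul2,r2:24,r3:6,r4:36,r5:Mul1
  c10: CDB Mul1=48; issue MUL r3<-Mul1  regs: r0:6,r1:Mul2,r2:24,r3:Mul1,r4:36,r5:48
  c11: CDB Mul2=216; issue SUB r4<-Add1  regs: r0:6,r1:216,r2:24,r3:Mul1,r4:Add1,r5:48
  c12: issue MUL r3<-Mul2  regs: r0:6,r1:216,r2:24,r3:Mul2,r4:Add1,r5:48
  c13: -  regs: r0:6,r1:216,r2:24,r3:Mul2,r4:Add1,r5:48
  c14: CDB Mul1=1728  regs: r0:6,r1:216,r2:24,r3:Mul2,r4:Add1,r5:48
  c15: -  regs: r0:6,r1:216,r2:24,r3:Mul2,r4:Add1,r5:48
  c16: CDB Add1=-1692  regs: r0:6,r1:216,r2:24,r3:Mul2,r4:-1692,r5:48
  c17: -  regs: r0:6,r1:216,r2:24,r3:Mul2,r4:-1692,r5:48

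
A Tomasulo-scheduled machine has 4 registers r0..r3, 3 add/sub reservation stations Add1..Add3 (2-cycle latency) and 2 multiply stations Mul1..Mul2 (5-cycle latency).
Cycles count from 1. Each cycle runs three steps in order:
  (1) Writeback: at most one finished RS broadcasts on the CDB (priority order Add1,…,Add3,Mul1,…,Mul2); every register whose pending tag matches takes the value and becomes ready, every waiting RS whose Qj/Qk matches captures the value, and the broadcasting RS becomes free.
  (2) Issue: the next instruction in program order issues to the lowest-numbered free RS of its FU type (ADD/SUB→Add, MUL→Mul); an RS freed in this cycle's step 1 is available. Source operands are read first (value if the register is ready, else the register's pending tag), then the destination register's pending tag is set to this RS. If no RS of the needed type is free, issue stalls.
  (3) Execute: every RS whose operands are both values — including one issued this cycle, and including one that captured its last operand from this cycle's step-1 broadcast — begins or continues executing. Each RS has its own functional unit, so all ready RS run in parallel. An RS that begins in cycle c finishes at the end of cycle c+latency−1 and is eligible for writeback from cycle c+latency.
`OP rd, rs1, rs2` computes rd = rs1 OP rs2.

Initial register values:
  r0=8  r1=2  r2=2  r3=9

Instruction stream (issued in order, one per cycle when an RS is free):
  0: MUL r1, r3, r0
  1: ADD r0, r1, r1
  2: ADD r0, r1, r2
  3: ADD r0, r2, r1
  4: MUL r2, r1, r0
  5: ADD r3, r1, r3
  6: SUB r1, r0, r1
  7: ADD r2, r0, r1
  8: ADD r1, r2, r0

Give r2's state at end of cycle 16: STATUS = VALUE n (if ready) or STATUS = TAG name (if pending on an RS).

  c1: issue MUL r1<-Mul1  regs: r0:8,r1:Mul1,r2:2,r3:9
  c2: issue ADD r0<-Add1  regs: r0:Add1,r1:Mul1,r2:2,r3:9
  c3: issue ADD r0<-Add2  regs: r0:Add2,r1:Mul1,r2:2,r3:9
  c4: issue ADD r0<-Add3  regs: r0:Add3,r1:Mul1,r2:2,r3:9
  c5: issue MUL r2<-Mul2  regs: r0:Add3,r1:Mul1,r2:Mul2,r3:9
  c6: CDB Mul1=72; stall  regs: r0:Add3,r1:72,r2:Mul2,r3:9
  c7: stall  regs: r0:Add3,r1:72,r2:Mul2,r3:9
  c8: CDB Add1=144; issue ADD r3<-Add1  regs: r0:Add3,r1:72,r2:Mul2,r3:Add1
  c9: CDB Add2=74; issue SUB r1<-Add2  regs: r0:Add3,r1:Add2,r2:Mul2,r3:Add1
  c10: CDB Add1=81; issue ADD r2<-Add1  regs: r0:Add3,r1:Add2,r2:Add1,r3:81
  c11: CDB Add3=74; issue ADD r1<-Add3  regs: r0:74,r1:Add3,r2:Add1,r3:81
  c12: -  regs: r0:74,r1:Add3,r2:Add1,r3:81
  c13: CDB Add2=2  regs: r0:74,r1:Add3,r2:Add1,r3:81
  c14: -  regs: r0:74,r1:Add3,r2:Add1,r3:81
  c15: CDB Add1=76  regs: r0:74,r1:Add3,r2:76,r3:81
  c16: CDB Mul2=5328  regs: r0:74,r1:Add3,r2:76,r3:81

STATUS = VALUE 76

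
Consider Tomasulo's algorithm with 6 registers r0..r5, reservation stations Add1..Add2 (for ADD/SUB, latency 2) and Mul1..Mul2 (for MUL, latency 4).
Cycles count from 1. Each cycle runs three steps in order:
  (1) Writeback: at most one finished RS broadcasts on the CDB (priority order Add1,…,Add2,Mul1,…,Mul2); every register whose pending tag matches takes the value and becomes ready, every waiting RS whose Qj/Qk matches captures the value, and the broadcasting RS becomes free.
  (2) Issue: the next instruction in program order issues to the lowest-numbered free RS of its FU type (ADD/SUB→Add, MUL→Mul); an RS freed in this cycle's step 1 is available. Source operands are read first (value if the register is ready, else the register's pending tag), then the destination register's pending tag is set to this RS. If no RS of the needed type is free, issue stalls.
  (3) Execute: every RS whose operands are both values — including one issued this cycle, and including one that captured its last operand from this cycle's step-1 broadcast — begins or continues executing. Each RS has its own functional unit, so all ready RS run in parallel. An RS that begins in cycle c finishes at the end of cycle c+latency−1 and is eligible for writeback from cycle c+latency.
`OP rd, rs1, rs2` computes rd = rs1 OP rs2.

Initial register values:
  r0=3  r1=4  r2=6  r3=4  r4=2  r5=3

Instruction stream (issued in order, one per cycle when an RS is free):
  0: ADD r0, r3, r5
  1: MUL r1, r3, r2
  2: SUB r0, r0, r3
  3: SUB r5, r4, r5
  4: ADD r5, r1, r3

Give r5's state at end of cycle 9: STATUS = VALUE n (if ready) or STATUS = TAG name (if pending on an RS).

STATUS = VALUE 28

cycle 1: issue ADD r0<-Add1 // r0:Add1,r1:4,r2:6,r3:4,r4:2,r5:3
cycle 2: issue MUL r1<-Mul1 // r0:Add1,r1:Mul1,r2:6,r3:4,r4:2,r5:3
cycle 3: CDB Add1=7; issue SUB r0<-Add1 // r0:Add1,r1:Mul1,r2:6,r3:4,r4:2,r5:3
cycle 4: issue SUB r5<-Add2 // r0:Add1,r1:Mul1,r2:6,r3:4,r4:2,r5:Add2
cycle 5: CDB Add1=3; issue ADD r5<-Add1 // r0:3,r1:Mul1,r2:6,r3:4,r4:2,r5:Add1
cycle 6: CDB Add2=-1 // r0:3,r1:Mul1,r2:6,r3:4,r4:2,r5:Add1
cycle 7: CDB Mul1=24 // r0:3,r1:24,r2:6,r3:4,r4:2,r5:Add1
cycle 8: - // r0:3,r1:24,r2:6,r3:4,r4:2,r5:Add1
cycle 9: CDB Add1=28 // r0:3,r1:24,r2:6,r3:4,r4:2,r5:28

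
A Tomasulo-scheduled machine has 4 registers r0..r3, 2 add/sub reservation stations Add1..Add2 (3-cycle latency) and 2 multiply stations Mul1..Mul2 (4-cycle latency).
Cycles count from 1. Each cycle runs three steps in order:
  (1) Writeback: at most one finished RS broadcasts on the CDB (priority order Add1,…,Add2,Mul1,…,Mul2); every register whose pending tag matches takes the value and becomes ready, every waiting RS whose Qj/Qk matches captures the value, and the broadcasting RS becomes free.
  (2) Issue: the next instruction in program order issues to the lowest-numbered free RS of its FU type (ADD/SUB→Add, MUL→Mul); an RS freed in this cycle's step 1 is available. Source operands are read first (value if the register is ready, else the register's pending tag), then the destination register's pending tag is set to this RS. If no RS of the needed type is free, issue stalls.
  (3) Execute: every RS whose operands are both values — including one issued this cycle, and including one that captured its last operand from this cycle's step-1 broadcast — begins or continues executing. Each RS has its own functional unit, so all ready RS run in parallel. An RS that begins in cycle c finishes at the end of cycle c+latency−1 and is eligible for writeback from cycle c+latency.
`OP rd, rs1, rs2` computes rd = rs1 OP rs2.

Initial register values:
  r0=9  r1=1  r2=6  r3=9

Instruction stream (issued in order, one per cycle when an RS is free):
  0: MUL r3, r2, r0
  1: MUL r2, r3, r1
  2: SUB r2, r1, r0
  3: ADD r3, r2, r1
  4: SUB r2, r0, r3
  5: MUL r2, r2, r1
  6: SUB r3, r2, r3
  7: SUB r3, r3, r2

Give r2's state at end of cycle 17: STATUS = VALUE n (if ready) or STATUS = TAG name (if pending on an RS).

STATUS = VALUE 16

c1: issue MUL r3<-Mul1 | r0:9,r1:1,r2:6,r3:Mul1
c2: issue MUL r2<-Mul2 | r0:9,r1:1,r2:Mul2,r3:Mul1
c3: issue SUB r2<-Add1 | r0:9,r1:1,r2:Add1,r3:Mul1
c4: issue ADD r3<-Add2 | r0:9,r1:1,r2:Add1,r3:Add2
c5: CDB Mul1=54; stall | r0:9,r1:1,r2:Add1,r3:Add2
c6: CDB Add1=-8; issue SUB r2<-Add1 | r0:9,r1:1,r2:Add1,r3:Add2
c7: issue MUL r2<-Mul1 | r0:9,r1:1,r2:Mul1,r3:Add2
c8: stall | r0:9,r1:1,r2:Mul1,r3:Add2
c9: CDB Add2=-7; issue SUB r3<-Add2 | r0:9,r1:1,r2:Mul1,r3:Add2
c10: CDB Mul2=54; stall | r0:9,r1:1,r2:Mul1,r3:Add2
c11: stall | r0:9,r1:1,r2:Mul1,r3:Add2
c12: CDB Add1=16; issue SUB r3<-Add1 | r0:9,r1:1,r2:Mul1,r3:Add1
c13: - | r0:9,r1:1,r2:Mul1,r3:Add1
c14: - | r0:9,r1:1,r2:Mul1,r3:Add1
c15: - | r0:9,r1:1,r2:Mul1,r3:Add1
c16: CDB Mul1=16 | r0:9,r1:1,r2:16,r3:Add1
c17: - | r0:9,r1:1,r2:16,r3:Add1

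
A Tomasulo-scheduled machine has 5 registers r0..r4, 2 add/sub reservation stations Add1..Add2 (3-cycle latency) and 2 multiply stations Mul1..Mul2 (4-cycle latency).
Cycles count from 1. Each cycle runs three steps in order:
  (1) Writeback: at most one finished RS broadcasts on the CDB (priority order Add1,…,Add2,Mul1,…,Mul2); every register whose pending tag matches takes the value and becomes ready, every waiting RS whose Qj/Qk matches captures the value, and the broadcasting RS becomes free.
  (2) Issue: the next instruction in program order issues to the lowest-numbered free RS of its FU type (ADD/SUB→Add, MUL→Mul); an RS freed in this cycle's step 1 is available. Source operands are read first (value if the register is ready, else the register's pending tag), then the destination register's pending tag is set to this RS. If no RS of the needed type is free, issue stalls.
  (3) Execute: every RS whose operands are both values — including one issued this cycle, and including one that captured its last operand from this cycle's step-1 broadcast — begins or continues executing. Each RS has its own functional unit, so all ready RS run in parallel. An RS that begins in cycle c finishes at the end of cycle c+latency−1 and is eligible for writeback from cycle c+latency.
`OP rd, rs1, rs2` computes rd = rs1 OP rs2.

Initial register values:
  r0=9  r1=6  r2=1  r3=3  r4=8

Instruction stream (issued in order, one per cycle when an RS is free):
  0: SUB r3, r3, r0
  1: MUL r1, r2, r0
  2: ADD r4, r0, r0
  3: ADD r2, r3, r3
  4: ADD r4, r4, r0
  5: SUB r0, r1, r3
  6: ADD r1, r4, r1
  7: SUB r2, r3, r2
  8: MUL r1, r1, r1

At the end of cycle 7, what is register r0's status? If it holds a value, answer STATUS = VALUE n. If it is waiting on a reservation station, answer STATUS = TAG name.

cycle 1: issue SUB r3<-Add1 // r0:9,r1:6,r2:1,r3:Add1,r4:8
cycle 2: issue MUL r1<-Mul1 // r0:9,r1:Mul1,r2:1,r3:Add1,r4:8
cycle 3: issue ADD r4<-Add2 // r0:9,r1:Mul1,r2:1,r3:Add1,r4:Add2
cycle 4: CDB Add1=-6; issue ADD r2<-Add1 // r0:9,r1:Mul1,r2:Add1,r3:-6,r4:Add2
cycle 5: stall // r0:9,r1:Mul1,r2:Add1,r3:-6,r4:Add2
cycle 6: CDB Add2=18; issue ADD r4<-Add2 // r0:9,r1:Mul1,r2:Add1,r3:-6,r4:Add2
cycle 7: CDB Add1=-12; issue SUB r0<-Add1 // r0:Add1,r1:Mul1,r2:-12,r3:-6,r4:Add2

STATUS = TAG Add1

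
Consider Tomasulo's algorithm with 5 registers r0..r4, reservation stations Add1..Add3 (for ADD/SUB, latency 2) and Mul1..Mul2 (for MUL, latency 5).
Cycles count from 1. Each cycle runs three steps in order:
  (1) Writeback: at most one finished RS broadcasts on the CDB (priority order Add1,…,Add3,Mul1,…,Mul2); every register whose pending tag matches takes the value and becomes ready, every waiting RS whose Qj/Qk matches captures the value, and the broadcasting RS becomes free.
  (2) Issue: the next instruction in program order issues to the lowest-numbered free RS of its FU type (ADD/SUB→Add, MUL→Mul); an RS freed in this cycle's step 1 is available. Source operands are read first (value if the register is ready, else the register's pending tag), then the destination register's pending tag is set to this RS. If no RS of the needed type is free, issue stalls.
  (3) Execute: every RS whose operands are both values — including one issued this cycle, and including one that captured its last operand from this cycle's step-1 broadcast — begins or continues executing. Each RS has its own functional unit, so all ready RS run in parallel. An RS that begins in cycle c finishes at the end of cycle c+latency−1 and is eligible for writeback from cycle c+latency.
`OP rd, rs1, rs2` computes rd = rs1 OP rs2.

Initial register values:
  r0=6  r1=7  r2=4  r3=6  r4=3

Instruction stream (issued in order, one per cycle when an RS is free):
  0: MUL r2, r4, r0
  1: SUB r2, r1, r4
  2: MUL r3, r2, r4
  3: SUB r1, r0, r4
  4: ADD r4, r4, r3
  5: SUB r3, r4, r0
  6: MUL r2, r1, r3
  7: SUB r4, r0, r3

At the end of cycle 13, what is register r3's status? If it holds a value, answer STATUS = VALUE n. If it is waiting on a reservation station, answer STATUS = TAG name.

  c1: issue MUL r2<-Mul1  regs: r0:6,r1:7,r2:Mul1,r3:6,r4:3
  c2: issue SUB r2<-Add1  regs: r0:6,r1:7,r2:Add1,r3:6,r4:3
  c3: issue MUL r3<-Mul2  regs: r0:6,r1:7,r2:Add1,r3:Mul2,r4:3
  c4: CDB Add1=4; issue SUB r1<-Add1  regs: r0:6,r1:Add1,r2:4,r3:Mul2,r4:3
  c5: issue ADD r4<-Add2  regs: r0:6,r1:Add1,r2:4,r3:Mul2,r4:Add2
  c6: CDB Add1=3; issue SUB r3<-Add1  regs: r0:6,r1:3,r2:4,r3:Add1,r4:Add2
  c7: CDB Mul1=18; issue MUL r2<-Mul1  regs: r0:6,r1:3,r2:Mul1,r3:Add1,r4:Add2
  c8: issue SUB r4<-Add3  regs: r0:6,r1:3,r2:Mul1,r3:Add1,r4:Add3
  c9: CDB Mul2=12  regs: r0:6,r1:3,r2:Mul1,r3:Add1,r4:Add3
  c10: -  regs: r0:6,r1:3,r2:Mul1,r3:Add1,r4:Add3
  c11: CDB Add2=15  regs: r0:6,r1:3,r2:Mul1,r3:Add1,r4:Add3
  c12: -  regs: r0:6,r1:3,r2:Mul1,r3:Add1,r4:Add3
  c13: CDB Add1=9  regs: r0:6,r1:3,r2:Mul1,r3:9,r4:Add3

STATUS = VALUE 9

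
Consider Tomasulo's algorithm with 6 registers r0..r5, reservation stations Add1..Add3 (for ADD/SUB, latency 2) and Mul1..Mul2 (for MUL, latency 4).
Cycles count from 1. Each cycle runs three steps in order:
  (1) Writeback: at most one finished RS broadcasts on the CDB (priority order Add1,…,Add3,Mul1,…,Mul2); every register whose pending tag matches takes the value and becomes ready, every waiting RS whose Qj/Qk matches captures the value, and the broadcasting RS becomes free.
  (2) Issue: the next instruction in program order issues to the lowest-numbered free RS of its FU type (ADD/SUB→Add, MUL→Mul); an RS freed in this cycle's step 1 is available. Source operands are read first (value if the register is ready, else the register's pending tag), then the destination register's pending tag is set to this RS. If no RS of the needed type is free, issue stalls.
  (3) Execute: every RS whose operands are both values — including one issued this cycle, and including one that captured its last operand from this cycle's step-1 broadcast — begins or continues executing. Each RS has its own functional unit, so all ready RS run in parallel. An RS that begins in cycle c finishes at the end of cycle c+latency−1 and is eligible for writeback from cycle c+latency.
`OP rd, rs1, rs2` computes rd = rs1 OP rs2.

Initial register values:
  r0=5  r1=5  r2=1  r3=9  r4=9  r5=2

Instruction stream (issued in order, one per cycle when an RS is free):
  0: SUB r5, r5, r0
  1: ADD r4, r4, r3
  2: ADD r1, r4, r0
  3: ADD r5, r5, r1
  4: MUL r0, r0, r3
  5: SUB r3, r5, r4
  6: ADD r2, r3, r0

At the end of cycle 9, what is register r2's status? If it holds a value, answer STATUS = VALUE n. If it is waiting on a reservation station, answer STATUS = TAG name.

c1: issue SUB r5<-Add1 | r0:5,r1:5,r2:1,r3:9,r4:9,r5:Add1
c2: issue ADD r4<-Add2 | r0:5,r1:5,r2:1,r3:9,r4:Add2,r5:Add1
c3: CDB Add1=-3; issue ADD r1<-Add1 | r0:5,r1:Add1,r2:1,r3:9,r4:Add2,r5:-3
c4: CDB Add2=18; issue ADD r5<-Add2 | r0:5,r1:Add1,r2:1,r3:9,r4:18,r5:Add2
c5: issue MUL r0<-Mul1 | r0:Mul1,r1:Add1,r2:1,r3:9,r4:18,r5:Add2
c6: CDB Add1=23; issue SUB r3<-Add1 | r0:Mul1,r1:23,r2:1,r3:Add1,r4:18,r5:Add2
c7: issue ADD r2<-Add3 | r0:Mul1,r1:23,r2:Add3,r3:Add1,r4:18,r5:Add2
c8: CDB Add2=20 | r0:Mul1,r1:23,r2:Add3,r3:Add1,r4:18,r5:20
c9: CDB Mul1=45 | r0:45,r1:23,r2:Add3,r3:Add1,r4:18,r5:20

STATUS = TAG Add3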